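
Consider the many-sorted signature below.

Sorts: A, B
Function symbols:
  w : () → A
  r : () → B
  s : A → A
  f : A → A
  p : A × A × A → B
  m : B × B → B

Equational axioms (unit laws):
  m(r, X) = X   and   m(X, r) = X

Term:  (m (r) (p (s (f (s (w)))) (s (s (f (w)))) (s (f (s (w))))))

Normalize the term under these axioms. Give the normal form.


1. (m (r) (p (s (f (s (w)))) (s (s (f (w)))) (s (f (s (w))))))  →  (p (s (f (s (w)))) (s (s (f (w)))) (s (f (s (w)))))

normal form = (p (s (f (s (w)))) (s (s (f (w)))) (s (f (s (w)))))


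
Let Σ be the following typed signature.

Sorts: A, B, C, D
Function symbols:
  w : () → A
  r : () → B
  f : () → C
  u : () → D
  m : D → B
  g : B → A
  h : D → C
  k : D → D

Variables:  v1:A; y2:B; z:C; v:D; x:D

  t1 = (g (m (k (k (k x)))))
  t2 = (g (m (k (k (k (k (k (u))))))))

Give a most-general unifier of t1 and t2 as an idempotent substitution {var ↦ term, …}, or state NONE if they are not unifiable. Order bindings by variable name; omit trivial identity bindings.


{x ↦ (k (k (u)))}


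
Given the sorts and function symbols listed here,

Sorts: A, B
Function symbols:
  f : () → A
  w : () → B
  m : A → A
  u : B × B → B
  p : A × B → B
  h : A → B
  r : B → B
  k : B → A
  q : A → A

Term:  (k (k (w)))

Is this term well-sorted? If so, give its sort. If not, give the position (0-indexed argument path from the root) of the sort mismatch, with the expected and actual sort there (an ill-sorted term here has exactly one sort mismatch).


    (w) : B
  (k (w)) : A
(k (k (w))) : ✗ arg 0 at [0] has sort A, expected B

ill-sorted at position [0]: expected B, got A


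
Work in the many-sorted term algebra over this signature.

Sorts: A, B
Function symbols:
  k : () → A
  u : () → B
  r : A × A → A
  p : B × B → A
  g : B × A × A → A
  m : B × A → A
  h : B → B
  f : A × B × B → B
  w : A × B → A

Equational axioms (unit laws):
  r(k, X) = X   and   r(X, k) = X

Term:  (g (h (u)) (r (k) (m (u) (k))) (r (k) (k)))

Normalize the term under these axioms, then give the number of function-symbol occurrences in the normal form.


1. (g (h (u)) (r (k) (m (u) (k))) (r (k) (k)))  →  (g (h (u)) (m (u) (k)) (r (k) (k)))
2. (g (h (u)) (m (u) (k)) (r (k) (k)))  →  (g (h (u)) (m (u) (k)) (k))
normal form: (g (h (u)) (m (u) (k)) (k))

size = 7


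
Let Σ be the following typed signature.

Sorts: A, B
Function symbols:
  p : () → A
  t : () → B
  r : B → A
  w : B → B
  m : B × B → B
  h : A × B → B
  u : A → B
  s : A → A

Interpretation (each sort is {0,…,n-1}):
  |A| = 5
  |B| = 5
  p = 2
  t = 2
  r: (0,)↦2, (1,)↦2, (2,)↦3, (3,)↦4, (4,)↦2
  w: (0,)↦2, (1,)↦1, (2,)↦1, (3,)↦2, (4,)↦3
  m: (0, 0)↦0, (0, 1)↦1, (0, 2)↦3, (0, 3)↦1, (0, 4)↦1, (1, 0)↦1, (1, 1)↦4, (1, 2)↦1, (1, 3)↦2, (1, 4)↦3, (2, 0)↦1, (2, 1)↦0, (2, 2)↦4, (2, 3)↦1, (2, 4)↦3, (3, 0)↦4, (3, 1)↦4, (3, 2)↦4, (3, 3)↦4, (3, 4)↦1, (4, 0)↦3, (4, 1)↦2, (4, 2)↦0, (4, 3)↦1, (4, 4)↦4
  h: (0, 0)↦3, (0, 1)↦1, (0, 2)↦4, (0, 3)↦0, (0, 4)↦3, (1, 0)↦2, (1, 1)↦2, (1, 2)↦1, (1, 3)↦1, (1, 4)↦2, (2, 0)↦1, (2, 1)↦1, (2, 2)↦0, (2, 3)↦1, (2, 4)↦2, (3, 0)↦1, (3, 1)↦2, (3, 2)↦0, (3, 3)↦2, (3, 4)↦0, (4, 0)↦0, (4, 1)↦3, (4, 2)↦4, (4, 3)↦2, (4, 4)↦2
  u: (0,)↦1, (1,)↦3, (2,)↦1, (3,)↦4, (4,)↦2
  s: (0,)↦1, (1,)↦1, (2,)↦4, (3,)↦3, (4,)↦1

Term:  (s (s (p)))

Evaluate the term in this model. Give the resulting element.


value = 1

  p = 2
  (s (p)) = s(2,) = 4
  (s (s (p))) = s(4,) = 1


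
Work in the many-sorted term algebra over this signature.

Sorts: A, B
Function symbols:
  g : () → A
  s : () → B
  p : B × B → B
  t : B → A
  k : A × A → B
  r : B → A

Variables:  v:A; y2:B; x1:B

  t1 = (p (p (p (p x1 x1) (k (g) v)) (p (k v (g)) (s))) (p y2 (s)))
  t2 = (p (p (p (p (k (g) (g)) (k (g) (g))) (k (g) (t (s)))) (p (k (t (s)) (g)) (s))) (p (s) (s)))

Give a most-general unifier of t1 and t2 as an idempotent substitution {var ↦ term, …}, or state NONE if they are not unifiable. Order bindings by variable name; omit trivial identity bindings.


{v ↦ (t (s)), x1 ↦ (k (g) (g)), y2 ↦ (s)}


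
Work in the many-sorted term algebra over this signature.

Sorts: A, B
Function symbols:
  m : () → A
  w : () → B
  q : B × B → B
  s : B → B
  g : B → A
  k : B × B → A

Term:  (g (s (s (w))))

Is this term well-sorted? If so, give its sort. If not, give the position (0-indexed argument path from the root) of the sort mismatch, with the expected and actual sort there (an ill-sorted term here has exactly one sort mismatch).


well-sorted; sort = A

      (w) : B
    (s (w)) : B
  (s (s (w))) : B
(g (s (s (w)))) : A


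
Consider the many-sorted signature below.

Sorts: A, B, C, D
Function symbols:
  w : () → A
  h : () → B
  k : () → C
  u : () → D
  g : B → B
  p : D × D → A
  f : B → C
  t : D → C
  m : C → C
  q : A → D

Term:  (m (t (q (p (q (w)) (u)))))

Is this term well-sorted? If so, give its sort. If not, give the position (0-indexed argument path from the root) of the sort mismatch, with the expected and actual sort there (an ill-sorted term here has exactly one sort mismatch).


well-sorted; sort = C

          (w) : A
        (q (w)) : D
        (u) : D
      (p (q (w)) (u)) : A
    (q (p (q (w)) (u))) : D
  (t (q (p (q (w)) (u)))) : C
(m (t (q (p (q (w)) (u))))) : C


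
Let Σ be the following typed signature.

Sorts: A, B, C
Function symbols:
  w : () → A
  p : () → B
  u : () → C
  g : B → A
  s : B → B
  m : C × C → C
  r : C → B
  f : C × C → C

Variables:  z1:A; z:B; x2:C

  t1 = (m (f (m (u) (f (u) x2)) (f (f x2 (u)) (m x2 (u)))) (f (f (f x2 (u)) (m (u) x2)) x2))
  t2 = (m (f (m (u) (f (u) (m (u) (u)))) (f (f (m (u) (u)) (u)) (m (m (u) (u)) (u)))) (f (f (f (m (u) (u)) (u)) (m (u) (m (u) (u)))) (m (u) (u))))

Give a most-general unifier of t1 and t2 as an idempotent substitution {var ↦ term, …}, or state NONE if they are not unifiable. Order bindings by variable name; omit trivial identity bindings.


{x2 ↦ (m (u) (u))}


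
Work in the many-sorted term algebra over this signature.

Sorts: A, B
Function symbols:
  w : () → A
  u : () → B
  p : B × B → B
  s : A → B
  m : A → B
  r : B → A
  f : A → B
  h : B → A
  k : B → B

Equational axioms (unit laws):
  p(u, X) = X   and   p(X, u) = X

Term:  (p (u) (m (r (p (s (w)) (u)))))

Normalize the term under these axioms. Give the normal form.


1. (p (u) (m (r (p (s (w)) (u)))))  →  (m (r (p (s (w)) (u))))
2. (m (r (p (s (w)) (u))))  →  (m (r (s (w))))

normal form = (m (r (s (w))))


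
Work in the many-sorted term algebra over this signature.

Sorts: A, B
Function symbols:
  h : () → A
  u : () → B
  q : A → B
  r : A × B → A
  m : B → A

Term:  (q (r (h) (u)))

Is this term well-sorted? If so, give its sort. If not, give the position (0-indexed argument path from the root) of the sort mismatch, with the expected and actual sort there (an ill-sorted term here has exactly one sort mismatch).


    (h) : A
    (u) : B
  (r (h) (u)) : A
(q (r (h) (u))) : B

well-sorted; sort = B


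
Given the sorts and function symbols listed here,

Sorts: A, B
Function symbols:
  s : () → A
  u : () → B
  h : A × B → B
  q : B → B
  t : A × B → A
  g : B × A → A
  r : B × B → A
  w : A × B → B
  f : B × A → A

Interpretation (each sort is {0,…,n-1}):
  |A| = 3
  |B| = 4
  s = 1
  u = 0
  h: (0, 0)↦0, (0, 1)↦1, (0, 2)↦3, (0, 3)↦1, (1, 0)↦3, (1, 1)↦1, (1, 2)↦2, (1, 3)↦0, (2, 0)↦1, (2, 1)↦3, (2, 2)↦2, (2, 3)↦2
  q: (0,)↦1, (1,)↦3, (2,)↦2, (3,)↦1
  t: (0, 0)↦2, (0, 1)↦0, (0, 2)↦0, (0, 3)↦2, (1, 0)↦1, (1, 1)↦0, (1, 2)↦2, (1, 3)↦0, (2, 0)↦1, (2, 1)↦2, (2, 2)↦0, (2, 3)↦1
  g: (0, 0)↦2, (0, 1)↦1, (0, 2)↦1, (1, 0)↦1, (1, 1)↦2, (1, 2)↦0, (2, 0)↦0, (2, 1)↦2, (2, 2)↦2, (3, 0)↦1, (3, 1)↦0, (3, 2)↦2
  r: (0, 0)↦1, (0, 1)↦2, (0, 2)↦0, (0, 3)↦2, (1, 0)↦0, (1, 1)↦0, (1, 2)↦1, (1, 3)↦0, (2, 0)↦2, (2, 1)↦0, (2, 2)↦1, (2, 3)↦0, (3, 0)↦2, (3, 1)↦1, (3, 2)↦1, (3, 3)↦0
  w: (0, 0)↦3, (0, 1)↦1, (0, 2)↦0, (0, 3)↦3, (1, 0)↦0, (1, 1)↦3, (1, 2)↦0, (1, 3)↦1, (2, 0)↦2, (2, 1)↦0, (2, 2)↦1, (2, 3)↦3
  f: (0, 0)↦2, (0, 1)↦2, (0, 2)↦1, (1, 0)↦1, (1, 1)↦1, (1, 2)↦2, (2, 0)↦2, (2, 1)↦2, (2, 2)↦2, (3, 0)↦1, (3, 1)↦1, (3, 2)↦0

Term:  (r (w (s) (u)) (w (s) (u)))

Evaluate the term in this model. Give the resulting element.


  s = 1
  u = 0
  (w (s) (u)) = w(1, 0) = 0
  s = 1
  u = 0
  (w (s) (u)) = w(1, 0) = 0
  (r (w (s) (u)) (w (s) (u))) = r(0, 0) = 1

value = 1


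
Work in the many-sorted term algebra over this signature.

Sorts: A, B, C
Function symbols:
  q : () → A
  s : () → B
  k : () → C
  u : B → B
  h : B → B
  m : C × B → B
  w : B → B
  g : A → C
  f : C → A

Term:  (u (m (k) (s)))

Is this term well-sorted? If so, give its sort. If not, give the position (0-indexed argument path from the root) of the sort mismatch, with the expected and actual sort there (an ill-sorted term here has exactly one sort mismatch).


    (k) : C
    (s) : B
  (m (k) (s)) : B
(u (m (k) (s))) : B

well-sorted; sort = B


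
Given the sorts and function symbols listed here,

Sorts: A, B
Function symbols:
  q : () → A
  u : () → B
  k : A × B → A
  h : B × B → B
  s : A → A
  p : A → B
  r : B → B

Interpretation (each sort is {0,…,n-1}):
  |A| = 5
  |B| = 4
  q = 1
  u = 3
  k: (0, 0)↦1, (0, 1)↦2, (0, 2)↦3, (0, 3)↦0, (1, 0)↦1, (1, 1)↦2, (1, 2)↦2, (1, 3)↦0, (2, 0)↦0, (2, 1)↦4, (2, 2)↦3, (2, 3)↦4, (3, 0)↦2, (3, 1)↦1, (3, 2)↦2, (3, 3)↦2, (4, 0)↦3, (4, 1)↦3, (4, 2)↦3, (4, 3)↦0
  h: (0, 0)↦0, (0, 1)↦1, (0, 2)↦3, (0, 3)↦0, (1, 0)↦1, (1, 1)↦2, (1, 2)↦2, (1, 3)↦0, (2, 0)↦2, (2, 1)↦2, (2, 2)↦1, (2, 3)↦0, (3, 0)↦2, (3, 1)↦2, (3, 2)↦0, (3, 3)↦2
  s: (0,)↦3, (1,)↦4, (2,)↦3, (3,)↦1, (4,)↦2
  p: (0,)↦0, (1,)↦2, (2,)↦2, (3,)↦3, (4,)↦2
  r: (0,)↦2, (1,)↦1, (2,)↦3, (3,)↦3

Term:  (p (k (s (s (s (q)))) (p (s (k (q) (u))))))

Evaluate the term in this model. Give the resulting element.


value = 2

  q = 1
  (s (q)) = s(1,) = 4
  (s (s (q))) = s(4,) = 2
  (s (s (s (q)))) = s(2,) = 3
  q = 1
  u = 3
  (k (q) (u)) = k(1, 3) = 0
  (s (k (q) (u))) = s(0,) = 3
  (p (s (k (q) (u)))) = p(3,) = 3
  (k (s (s (s (q)))) (p (s (k (q) (u))))) = k(3, 3) = 2
  (p (k (s (s (s (q)))) (p (s (k (q) (u)))))) = p(2,) = 2


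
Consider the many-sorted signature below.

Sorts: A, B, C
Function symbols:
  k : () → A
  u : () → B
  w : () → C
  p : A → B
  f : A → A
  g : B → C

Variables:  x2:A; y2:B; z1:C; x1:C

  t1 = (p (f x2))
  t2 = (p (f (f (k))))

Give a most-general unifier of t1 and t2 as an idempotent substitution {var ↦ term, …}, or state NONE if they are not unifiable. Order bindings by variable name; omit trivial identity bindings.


{x2 ↦ (f (k))}


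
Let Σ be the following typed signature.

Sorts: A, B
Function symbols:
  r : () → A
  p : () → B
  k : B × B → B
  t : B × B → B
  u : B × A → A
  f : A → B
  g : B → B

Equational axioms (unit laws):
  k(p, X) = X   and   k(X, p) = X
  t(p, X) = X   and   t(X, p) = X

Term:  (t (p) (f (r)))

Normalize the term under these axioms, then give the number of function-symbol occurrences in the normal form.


1. (t (p) (f (r)))  →  (f (r))
normal form: (f (r))

size = 2


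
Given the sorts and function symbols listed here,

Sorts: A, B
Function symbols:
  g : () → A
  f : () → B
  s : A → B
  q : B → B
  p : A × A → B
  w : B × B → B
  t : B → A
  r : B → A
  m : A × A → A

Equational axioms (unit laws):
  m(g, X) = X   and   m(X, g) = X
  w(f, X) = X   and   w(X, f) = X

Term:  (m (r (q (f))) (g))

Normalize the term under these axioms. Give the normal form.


normal form = (r (q (f)))

1. (m (r (q (f))) (g))  →  (r (q (f)))


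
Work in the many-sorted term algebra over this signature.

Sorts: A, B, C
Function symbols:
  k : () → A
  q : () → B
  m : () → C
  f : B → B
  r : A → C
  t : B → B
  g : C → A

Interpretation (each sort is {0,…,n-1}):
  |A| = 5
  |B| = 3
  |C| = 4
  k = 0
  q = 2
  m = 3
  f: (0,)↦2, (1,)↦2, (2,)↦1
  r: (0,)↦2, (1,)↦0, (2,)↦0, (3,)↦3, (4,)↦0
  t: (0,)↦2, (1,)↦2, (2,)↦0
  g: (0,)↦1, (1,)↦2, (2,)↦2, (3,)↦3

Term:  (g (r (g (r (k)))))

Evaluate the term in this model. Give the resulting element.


  k = 0
  (r (k)) = r(0,) = 2
  (g (r (k))) = g(2,) = 2
  (r (g (r (k)))) = r(2,) = 0
  (g (r (g (r (k))))) = g(0,) = 1

value = 1


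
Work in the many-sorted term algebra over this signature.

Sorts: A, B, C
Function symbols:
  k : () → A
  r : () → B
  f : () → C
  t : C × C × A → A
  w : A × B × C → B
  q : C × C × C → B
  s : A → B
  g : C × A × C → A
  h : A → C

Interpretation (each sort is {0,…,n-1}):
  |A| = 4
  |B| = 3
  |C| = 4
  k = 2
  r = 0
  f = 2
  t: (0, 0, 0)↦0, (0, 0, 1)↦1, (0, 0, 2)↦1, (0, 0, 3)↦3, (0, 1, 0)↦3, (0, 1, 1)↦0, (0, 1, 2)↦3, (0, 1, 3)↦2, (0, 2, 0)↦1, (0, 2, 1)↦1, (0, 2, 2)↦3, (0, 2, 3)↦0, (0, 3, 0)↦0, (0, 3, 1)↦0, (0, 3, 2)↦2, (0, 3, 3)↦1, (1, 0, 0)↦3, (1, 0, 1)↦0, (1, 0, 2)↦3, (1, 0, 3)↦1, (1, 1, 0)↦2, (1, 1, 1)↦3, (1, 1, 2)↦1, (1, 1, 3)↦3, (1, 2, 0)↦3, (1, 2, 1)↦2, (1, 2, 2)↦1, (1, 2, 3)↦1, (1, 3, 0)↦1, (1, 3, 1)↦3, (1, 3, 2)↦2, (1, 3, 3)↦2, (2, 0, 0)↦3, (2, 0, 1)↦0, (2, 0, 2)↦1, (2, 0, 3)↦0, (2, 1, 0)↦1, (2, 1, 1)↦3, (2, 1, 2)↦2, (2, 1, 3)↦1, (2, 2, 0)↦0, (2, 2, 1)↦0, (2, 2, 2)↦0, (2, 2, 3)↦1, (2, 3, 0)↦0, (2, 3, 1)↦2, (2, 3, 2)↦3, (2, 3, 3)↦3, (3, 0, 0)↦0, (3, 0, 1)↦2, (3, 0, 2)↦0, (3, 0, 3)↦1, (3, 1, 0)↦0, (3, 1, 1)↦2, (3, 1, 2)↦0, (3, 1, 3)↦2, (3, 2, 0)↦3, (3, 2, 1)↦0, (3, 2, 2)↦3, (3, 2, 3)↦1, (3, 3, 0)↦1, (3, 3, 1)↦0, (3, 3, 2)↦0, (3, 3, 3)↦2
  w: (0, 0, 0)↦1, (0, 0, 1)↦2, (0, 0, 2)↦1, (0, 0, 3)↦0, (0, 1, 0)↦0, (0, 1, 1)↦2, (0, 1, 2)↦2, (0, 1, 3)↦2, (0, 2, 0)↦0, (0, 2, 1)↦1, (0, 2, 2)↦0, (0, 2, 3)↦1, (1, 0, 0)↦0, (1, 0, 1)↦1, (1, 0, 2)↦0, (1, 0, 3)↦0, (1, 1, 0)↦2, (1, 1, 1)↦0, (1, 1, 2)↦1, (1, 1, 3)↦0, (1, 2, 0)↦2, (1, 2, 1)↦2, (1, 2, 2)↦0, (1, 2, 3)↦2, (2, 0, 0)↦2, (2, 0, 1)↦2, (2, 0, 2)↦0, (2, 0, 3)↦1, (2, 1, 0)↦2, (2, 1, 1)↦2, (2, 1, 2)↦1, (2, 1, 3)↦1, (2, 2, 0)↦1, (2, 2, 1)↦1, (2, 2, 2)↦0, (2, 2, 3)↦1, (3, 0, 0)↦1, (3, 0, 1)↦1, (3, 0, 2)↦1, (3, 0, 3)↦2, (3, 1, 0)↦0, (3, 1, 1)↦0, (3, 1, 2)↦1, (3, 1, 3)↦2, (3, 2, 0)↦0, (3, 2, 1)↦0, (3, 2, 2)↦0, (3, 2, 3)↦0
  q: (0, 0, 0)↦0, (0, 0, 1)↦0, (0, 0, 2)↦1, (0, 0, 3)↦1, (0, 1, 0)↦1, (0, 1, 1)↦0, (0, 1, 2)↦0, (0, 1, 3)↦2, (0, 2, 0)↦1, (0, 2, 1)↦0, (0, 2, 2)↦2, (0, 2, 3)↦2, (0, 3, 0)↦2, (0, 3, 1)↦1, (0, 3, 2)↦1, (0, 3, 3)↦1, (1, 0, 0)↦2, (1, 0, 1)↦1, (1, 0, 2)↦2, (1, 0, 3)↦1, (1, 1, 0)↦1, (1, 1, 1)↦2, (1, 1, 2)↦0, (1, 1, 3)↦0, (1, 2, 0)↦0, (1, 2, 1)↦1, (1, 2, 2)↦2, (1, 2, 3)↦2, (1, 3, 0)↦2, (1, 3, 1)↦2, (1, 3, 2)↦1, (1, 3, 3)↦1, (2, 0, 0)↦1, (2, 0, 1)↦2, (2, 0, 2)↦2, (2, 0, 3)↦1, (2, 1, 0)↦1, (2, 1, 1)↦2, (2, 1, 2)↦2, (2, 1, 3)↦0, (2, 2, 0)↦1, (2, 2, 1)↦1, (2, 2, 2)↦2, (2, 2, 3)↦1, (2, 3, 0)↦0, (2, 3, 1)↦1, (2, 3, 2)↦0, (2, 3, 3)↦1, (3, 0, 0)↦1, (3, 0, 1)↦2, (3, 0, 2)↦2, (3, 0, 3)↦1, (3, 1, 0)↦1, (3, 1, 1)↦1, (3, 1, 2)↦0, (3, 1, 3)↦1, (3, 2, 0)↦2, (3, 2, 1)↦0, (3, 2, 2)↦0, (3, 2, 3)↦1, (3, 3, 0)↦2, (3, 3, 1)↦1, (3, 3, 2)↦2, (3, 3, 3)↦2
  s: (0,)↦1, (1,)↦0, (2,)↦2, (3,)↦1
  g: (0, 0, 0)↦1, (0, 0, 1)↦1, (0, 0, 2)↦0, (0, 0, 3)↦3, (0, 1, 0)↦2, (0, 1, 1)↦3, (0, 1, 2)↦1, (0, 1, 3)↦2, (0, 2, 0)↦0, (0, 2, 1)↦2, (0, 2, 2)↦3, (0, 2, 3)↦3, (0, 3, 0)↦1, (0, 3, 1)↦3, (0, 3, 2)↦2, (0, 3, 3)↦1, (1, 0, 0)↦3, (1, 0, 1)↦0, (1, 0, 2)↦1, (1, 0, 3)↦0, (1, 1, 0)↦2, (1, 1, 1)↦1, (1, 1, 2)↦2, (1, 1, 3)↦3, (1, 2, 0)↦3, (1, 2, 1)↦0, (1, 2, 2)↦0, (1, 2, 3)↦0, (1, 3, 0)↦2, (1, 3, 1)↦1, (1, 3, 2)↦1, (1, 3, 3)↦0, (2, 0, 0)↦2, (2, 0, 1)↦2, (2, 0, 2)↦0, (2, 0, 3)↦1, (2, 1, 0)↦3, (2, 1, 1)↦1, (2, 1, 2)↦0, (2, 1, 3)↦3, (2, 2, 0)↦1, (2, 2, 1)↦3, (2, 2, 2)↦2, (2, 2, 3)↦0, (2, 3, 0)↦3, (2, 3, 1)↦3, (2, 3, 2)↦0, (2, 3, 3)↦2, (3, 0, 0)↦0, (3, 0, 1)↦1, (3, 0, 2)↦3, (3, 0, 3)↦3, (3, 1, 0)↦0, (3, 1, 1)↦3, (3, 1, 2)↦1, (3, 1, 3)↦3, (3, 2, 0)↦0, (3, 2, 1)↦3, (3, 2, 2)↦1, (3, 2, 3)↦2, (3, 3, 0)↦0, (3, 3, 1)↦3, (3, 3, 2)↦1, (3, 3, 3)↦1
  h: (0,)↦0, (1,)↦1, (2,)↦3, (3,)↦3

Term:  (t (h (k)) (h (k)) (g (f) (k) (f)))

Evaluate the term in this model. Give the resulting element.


value = 0

  k = 2
  (h (k)) = h(2,) = 3
  k = 2
  (h (k)) = h(2,) = 3
  f = 2
  k = 2
  f = 2
  (g (f) (k) (f)) = g(2, 2, 2) = 2
  (t (h (k)) (h (k)) (g (f) (k) (f))) = t(3, 3, 2) = 0


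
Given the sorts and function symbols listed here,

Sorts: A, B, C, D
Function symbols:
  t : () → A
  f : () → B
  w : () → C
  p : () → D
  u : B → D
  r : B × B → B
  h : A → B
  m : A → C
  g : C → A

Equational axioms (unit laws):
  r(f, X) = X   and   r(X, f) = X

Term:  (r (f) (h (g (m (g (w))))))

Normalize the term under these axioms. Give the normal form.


normal form = (h (g (m (g (w)))))

1. (r (f) (h (g (m (g (w))))))  →  (h (g (m (g (w)))))


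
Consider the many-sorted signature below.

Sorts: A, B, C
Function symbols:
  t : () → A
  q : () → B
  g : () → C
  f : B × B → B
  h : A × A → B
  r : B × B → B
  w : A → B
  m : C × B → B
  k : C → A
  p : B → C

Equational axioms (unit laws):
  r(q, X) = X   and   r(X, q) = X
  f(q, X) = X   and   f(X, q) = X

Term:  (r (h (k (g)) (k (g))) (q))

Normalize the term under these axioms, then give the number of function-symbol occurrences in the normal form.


size = 5

1. (r (h (k (g)) (k (g))) (q))  →  (h (k (g)) (k (g)))
normal form: (h (k (g)) (k (g)))


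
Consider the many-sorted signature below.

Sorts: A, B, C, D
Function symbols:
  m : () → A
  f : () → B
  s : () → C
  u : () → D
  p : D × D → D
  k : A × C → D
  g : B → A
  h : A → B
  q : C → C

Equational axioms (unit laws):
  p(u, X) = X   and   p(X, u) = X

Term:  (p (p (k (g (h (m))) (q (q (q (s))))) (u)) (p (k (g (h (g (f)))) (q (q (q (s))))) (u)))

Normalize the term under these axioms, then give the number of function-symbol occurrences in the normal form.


size = 18

1. (p (p (k (g (h (m))) (q (q (q (s))))) (u)) (p (k (g (h (g (f)))) (q (q (q (s))))) (u)))  →  (p (k (g (h (m))) (q (q (q (s))))) (p (k (g (h (g (f)))) (q (q (q (s))))) (u)))
2. (p (k (g (h (m))) (q (q (q (s))))) (p (k (g (h (g (f)))) (q (q (q (s))))) (u)))  →  (p (k (g (h (m))) (q (q (q (s))))) (k (g (h (g (f)))) (q (q (q (s))))))
normal form: (p (k (g (h (m))) (q (q (q (s))))) (k (g (h (g (f)))) (q (q (q (s))))))


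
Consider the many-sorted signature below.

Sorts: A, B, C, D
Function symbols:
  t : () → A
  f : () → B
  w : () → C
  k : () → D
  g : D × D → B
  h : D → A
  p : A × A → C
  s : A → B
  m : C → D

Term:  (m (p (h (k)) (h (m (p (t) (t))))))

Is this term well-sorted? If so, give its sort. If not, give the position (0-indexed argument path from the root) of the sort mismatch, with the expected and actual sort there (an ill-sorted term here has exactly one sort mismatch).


      (k) : D
    (h (k)) : A
          (t) : A
          (t) : A
        (p (t) (t)) : C
      (m (p (t) (t))) : D
    (h (m (p (t) (t)))) : A
  (p (h (k)) (h (m (p (t) (t))))) : C
(m (p (h (k)) (h (m (p (t) (t)))))) : D

well-sorted; sort = D


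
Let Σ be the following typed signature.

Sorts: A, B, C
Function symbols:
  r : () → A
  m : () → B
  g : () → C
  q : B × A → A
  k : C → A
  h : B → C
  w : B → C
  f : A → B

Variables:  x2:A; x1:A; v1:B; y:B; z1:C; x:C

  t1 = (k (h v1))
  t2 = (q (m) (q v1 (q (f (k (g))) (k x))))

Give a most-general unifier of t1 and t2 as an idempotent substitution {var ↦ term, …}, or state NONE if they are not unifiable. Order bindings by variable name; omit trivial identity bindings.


NONE (not unifiable)

head clash or occurs-check failure — not unifiable


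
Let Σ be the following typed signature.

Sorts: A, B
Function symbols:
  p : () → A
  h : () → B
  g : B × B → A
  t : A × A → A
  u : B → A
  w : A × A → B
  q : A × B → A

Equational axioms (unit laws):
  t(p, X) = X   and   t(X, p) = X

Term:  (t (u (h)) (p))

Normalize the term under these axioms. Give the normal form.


1. (t (u (h)) (p))  →  (u (h))

normal form = (u (h))


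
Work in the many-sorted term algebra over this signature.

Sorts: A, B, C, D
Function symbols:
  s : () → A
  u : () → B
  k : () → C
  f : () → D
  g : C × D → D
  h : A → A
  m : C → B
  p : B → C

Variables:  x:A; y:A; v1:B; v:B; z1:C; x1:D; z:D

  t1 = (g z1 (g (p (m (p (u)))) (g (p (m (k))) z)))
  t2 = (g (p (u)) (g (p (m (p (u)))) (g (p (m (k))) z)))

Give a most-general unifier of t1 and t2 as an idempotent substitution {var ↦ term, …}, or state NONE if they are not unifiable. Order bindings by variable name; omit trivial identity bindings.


{z1 ↦ (p (u))}


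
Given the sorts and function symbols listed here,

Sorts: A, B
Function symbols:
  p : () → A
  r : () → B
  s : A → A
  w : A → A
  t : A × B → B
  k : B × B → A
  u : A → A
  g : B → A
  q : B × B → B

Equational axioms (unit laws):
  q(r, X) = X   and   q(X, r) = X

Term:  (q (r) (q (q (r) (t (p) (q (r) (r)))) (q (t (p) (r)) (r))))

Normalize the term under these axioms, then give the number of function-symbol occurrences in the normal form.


1. (q (r) (q (q (r) (t (p) (q (r) (r)))) (q (t (p) (r)) (r))))  →  (q (q (r) (t (p) (q (r) (r)))) (q (t (p) (r)) (r)))
2. (q (q (r) (t (p) (q (r) (r)))) (q (t (p) (r)) (r)))  →  (q (t (p) (q (r) (r))) (q (t (p) (r)) (r)))
3. (q (t (p) (q (r) (r))) (q (t (p) (r)) (r)))  →  (q (t (p) (r)) (q (t (p) (r)) (r)))
4. (q (t (p) (r)) (q (t (p) (r)) (r)))  →  (q (t (p) (r)) (t (p) (r)))
normal form: (q (t (p) (r)) (t (p) (r)))

size = 7


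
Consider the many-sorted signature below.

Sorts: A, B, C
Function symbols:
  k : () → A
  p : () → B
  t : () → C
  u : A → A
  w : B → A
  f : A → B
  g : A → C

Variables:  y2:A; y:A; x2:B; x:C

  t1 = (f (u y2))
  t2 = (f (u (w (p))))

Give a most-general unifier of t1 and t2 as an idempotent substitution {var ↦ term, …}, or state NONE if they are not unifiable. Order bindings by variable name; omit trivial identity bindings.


{y2 ↦ (w (p))}


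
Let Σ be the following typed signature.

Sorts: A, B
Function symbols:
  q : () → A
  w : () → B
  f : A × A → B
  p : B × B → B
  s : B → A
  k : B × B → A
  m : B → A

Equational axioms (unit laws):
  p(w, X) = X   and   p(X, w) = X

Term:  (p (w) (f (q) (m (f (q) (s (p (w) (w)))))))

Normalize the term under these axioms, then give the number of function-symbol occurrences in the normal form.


1. (p (w) (f (q) (m (f (q) (s (p (w) (w)))))))  →  (f (q) (m (f (q) (s (p (w) (w))))))
2. (f (q) (m (f (q) (s (p (w) (w))))))  →  (f (q) (m (f (q) (s (w)))))
normal form: (f (q) (m (f (q) (s (w)))))

size = 7


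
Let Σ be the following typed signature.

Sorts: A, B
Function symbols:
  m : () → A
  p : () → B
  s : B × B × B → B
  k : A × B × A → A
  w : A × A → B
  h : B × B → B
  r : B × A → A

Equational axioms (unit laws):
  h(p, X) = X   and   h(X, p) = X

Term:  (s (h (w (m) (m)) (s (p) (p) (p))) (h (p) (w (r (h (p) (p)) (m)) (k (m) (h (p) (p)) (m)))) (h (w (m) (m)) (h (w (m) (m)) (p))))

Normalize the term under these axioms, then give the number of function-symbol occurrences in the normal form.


1. (s (h (w (m) (m)) (s (p) (p) (p))) (h (p) (w (r (h (p) (p)) (m)) (k (m) (h (p) (p)) (m)))) (h (w (m) (m)) (h (w (m) (m)) (p))))  →  (s (h (w (m) (m)) (s (p) (p) (p))) (w (r (h (p) (p)) (m)) (k (m) (h (p) (p)) (m))) (h (w (m) (m)) (h (w (m) (m)) (p))))
2. (s (h (w (m) (m)) (s (p) (p) (p))) (w (r (h (p) (p)) (m)) (k (m) (h (p) (p)) (m))) (h (w (m) (m)) (h (w (m) (m)) (p))))  →  (s (h (w (m) (m)) (s (p) (p) (p))) (w (r (p) (m)) (k (m) (h (p) (p)) (m))) (h (w (m) (m)) (h (w (m) (m)) (p))))
3. (s (h (w (m) (m)) (s (p) (p) (p))) (w (r (p) (m)) (k (m) (h (p) (p)) (m))) (h (w (m) (m)) (h (w (m) (m)) (p))))  →  (s (h (w (m) (m)) (s (p) (p) (p))) (w (r (p) (m)) (k (m) (p) (m))) (h (w (m) (m)) (h (w (m) (m)) (p))))
4. (s (h (w (m) (m)) (s (p) (p) (p))) (w (r (p) (m)) (k (m) (p) (m))) (h (w (m) (m)) (h (w (m) (m)) (p))))  →  (s (h (w (m) (m)) (s (p) (p) (p))) (w (r (p) (m)) (k (m) (p) (m))) (h (w (m) (m)) (w (m) (m))))
normal form: (s (h (w (m) (m)) (s (p) (p) (p))) (w (r (p) (m)) (k (m) (p) (m))) (h (w (m) (m)) (w (m) (m))))

size = 24


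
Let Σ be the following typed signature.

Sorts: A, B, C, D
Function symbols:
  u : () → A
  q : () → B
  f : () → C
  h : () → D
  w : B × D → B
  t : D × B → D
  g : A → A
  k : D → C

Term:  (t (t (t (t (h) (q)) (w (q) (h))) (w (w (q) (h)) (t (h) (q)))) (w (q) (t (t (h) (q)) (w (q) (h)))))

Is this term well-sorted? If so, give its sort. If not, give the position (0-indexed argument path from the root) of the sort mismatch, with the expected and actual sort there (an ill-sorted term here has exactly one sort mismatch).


        (h) : D
        (q) : B
      (t (h) (q)) : D
        (q) : B
        (h) : D
      (w (q) (h)) : B
    (t (t (h) (q)) (w (q) (h))) : D
        (q) : B
        (h) : D
      (w (q) (h)) : B
        (h) : D
        (q) : B
      (t (h) (q)) : D
    (w (w (q) (h)) (t (h) (q))) : B
  (t (t (t (h) (q)) (w (q) (h))) (w (w (q) (h)) (t (h) (q)))) : D
    (q) : B
        (h) : D
        (q) : B
      (t (h) (q)) : D
        (q) : B
        (h) : D
      (w (q) (h)) : B
    (t (t (h) (q)) (w (q) (h))) : D
  (w (q) (t (t (h) (q)) (w (q) (h)))) : B
(t (t (t (t (h) (q)) (w (q) (h))) (w (w (q) (h)) (t (h) (q)))) (w (q) (t (t (h) (q)) (w (q) (h))))) : D

well-sorted; sort = D


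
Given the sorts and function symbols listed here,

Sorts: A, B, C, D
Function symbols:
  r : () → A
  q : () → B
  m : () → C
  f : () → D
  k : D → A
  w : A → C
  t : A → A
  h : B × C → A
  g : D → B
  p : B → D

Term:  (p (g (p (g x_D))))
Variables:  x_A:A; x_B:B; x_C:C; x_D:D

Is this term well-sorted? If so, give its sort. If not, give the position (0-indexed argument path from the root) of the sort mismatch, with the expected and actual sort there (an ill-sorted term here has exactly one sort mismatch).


        x_D : D
      (g x_D) : B
    (p (g x_D)) : D
  (g (p (g x_D))) : B
(p (g (p (g x_D)))) : D

well-sorted; sort = D


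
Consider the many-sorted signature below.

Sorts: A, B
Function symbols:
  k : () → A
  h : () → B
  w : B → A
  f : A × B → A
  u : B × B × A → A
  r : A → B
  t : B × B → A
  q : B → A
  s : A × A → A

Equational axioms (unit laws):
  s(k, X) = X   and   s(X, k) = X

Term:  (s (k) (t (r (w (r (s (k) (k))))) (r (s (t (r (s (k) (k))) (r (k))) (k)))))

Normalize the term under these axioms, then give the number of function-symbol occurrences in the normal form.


1. (s (k) (t (r (w (r (s (k) (k))))) (r (s (t (r (s (k) (k))) (r (k))) (k)))))  →  (t (r (w (r (s (k) (k))))) (r (s (t (r (s (k) (k))) (r (k))) (k))))
2. (t (r (w (r (s (k) (k))))) (r (s (t (r (s (k) (k))) (r (k))) (k))))  →  (t (r (w (r (k)))) (r (s (t (r (s (k) (k))) (r (k))) (k))))
3. (t (r (w (r (k)))) (r (s (t (r (s (k) (k))) (r (k))) (k))))  →  (t (r (w (r (k)))) (r (t (r (s (k) (k))) (r (k)))))
4. (t (r (w (r (k)))) (r (t (r (s (k) (k))) (r (k)))))  →  (t (r (w (r (k)))) (r (t (r (k)) (r (k)))))
normal form: (t (r (w (r (k)))) (r (t (r (k)) (r (k)))))

size = 11


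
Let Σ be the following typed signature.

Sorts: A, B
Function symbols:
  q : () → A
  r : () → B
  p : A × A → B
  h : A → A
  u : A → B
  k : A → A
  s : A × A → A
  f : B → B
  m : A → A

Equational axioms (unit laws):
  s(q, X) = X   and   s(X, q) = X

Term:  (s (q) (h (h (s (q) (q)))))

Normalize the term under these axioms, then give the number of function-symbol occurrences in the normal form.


1. (s (q) (h (h (s (q) (q)))))  →  (h (h (s (q) (q))))
2. (h (h (s (q) (q))))  →  (h (h (q)))
normal form: (h (h (q)))

size = 3


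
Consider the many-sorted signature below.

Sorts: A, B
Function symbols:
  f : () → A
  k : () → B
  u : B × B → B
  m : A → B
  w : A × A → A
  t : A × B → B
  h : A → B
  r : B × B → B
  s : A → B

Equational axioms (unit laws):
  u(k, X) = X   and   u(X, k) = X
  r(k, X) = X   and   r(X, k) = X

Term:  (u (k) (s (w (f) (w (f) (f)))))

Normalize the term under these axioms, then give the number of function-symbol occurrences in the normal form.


1. (u (k) (s (w (f) (w (f) (f)))))  →  (s (w (f) (w (f) (f))))
normal form: (s (w (f) (w (f) (f))))

size = 6


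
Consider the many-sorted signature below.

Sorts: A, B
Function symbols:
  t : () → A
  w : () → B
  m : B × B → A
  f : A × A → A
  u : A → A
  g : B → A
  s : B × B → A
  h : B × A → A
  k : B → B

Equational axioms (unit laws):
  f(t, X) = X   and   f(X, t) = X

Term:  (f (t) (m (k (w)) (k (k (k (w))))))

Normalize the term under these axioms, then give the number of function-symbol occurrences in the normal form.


size = 7

1. (f (t) (m (k (w)) (k (k (k (w))))))  →  (m (k (w)) (k (k (k (w)))))
normal form: (m (k (w)) (k (k (k (w)))))


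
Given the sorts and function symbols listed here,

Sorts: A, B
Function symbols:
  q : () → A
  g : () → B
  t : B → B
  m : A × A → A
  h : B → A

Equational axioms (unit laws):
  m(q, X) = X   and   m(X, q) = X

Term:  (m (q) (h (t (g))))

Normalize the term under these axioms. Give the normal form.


normal form = (h (t (g)))

1. (m (q) (h (t (g))))  →  (h (t (g)))


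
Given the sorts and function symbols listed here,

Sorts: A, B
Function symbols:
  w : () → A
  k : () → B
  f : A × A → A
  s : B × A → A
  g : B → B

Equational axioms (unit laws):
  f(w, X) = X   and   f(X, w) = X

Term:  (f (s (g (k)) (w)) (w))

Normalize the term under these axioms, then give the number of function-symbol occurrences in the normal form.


1. (f (s (g (k)) (w)) (w))  →  (s (g (k)) (w))
normal form: (s (g (k)) (w))

size = 4


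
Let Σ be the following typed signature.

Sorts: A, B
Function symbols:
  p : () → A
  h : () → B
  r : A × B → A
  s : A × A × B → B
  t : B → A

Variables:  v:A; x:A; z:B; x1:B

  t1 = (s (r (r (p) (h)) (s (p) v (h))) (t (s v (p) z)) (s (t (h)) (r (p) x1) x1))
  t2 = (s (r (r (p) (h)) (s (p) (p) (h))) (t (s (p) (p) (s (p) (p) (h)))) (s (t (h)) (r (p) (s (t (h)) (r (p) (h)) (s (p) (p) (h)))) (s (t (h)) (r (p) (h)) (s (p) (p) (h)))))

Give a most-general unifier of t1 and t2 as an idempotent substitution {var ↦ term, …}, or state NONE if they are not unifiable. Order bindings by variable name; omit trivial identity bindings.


{v ↦ (p), x1 ↦ (s (t (h)) (r (p) (h)) (s (p) (p) (h))), z ↦ (s (p) (p) (h))}


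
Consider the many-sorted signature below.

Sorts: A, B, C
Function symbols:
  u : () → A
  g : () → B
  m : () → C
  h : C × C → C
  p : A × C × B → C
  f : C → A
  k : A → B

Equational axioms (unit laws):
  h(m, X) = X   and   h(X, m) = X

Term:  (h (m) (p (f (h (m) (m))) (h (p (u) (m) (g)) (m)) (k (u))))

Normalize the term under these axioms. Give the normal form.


1. (h (m) (p (f (h (m) (m))) (h (p (u) (m) (g)) (m)) (k (u))))  →  (p (f (h (m) (m))) (h (p (u) (m) (g)) (m)) (k (u)))
2. (p (f (h (m) (m))) (h (p (u) (m) (g)) (m)) (k (u)))  →  (p (f (m)) (h (p (u) (m) (g)) (m)) (k (u)))
3. (p (f (m)) (h (p (u) (m) (g)) (m)) (k (u)))  →  (p (f (m)) (p (u) (m) (g)) (k (u)))

normal form = (p (f (m)) (p (u) (m) (g)) (k (u)))


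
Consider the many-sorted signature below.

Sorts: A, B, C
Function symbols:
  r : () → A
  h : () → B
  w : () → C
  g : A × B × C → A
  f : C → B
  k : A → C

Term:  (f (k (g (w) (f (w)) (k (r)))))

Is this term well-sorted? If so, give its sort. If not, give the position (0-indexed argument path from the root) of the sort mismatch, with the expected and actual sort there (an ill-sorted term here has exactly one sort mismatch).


      (w) : C
        (w) : C
      (f (w)) : B
        (r) : A
      (k (r)) : C
    (g (w) (f (w)) (k (r))) : ✗ arg 0 at [0, 0, 0] has sort C, expected A

ill-sorted at position [0, 0, 0]: expected A, got C


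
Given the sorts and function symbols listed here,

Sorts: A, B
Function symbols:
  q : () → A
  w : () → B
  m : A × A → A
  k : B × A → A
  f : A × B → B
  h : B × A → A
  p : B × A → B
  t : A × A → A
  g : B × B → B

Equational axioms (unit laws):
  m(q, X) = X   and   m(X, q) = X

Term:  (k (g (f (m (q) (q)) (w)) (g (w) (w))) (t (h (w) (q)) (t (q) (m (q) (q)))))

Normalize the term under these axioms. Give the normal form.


normal form = (k (g (f (q) (w)) (g (w) (w))) (t (h (w) (q)) (t (q) (q))))

1. (k (g (f (m (q) (q)) (w)) (g (w) (w))) (t (h (w) (q)) (t (q) (m (q) (q)))))  →  (k (g (f (q) (w)) (g (w) (w))) (t (h (w) (q)) (t (q) (m (q) (q)))))
2. (k (g (f (q) (w)) (g (w) (w))) (t (h (w) (q)) (t (q) (m (q) (q)))))  →  (k (g (f (q) (w)) (g (w) (w))) (t (h (w) (q)) (t (q) (q))))


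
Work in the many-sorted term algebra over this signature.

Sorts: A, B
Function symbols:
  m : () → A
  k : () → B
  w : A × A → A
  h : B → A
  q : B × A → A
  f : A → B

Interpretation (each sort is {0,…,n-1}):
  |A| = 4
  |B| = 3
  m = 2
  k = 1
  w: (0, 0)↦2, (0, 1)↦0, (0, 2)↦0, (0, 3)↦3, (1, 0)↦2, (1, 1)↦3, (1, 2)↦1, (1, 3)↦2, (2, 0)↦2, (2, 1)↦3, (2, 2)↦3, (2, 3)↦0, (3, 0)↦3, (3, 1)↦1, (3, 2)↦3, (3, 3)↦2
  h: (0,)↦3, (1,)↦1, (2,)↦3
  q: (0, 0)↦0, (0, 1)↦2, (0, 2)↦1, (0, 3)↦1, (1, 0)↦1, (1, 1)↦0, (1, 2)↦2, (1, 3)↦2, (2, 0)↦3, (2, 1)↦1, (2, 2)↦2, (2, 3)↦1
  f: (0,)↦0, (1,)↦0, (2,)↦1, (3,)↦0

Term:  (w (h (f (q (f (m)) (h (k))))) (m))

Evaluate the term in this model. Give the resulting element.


value = 3

  m = 2
  (f (m)) = f(2,) = 1
  k = 1
  (h (k)) = h(1,) = 1
  (q (f (m)) (h (k))) = q(1, 1) = 0
  (f (q (f (m)) (h (k)))) = f(0,) = 0
  (h (f (q (f (m)) (h (k))))) = h(0,) = 3
  m = 2
  (w (h (f (q (f (m)) (h (k))))) (m)) = w(3, 2) = 3


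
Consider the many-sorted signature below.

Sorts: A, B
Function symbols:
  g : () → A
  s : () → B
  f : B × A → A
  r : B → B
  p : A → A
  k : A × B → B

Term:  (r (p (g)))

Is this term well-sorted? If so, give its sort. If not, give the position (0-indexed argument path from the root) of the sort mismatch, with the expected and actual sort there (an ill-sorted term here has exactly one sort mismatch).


    (g) : A
  (p (g)) : A
(r (p (g))) : ✗ arg 0 at [0] has sort A, expected B

ill-sorted at position [0]: expected B, got A


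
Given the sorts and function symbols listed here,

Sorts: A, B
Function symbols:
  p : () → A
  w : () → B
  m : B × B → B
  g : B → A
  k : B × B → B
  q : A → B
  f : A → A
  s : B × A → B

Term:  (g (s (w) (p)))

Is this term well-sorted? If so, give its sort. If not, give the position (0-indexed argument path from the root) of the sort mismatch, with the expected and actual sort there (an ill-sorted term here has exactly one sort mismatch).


well-sorted; sort = A

    (w) : B
    (p) : A
  (s (w) (p)) : B
(g (s (w) (p))) : A


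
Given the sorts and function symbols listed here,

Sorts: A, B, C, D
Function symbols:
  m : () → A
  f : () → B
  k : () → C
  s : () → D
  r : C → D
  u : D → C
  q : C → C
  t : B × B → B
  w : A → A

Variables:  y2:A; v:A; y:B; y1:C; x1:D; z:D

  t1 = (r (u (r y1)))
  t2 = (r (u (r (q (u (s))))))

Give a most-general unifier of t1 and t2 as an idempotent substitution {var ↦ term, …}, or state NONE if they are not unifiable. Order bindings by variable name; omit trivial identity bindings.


{y1 ↦ (q (u (s)))}


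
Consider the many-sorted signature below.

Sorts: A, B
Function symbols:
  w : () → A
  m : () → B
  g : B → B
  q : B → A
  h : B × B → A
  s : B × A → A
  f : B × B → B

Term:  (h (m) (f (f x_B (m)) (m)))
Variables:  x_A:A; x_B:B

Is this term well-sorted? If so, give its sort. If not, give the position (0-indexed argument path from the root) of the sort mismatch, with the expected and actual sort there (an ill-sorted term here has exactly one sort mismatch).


  (m) : B
      x_B : B
      (m) : B
    (f x_B (m)) : B
    (m) : B
  (f (f x_B (m)) (m)) : B
(h (m) (f (f x_B (m)) (m))) : A

well-sorted; sort = A


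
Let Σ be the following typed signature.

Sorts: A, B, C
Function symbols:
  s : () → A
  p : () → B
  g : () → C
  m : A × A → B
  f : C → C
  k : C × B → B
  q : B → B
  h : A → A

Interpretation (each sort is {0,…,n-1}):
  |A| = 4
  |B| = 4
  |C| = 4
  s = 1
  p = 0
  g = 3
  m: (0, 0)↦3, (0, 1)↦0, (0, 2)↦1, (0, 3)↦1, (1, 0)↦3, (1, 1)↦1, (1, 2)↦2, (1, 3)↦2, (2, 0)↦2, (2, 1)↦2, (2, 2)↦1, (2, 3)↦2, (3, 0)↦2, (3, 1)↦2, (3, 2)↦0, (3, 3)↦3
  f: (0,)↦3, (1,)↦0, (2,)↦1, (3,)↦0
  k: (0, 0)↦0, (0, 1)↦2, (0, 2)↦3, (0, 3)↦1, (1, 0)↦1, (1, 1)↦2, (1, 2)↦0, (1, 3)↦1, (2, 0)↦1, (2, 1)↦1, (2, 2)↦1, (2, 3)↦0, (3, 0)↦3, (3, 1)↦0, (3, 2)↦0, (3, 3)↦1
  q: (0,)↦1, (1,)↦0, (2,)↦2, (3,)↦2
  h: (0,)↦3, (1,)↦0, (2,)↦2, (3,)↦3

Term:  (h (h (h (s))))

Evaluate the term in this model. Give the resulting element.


value = 3

  s = 1
  (h (s)) = h(1,) = 0
  (h (h (s))) = h(0,) = 3
  (h (h (h (s)))) = h(3,) = 3


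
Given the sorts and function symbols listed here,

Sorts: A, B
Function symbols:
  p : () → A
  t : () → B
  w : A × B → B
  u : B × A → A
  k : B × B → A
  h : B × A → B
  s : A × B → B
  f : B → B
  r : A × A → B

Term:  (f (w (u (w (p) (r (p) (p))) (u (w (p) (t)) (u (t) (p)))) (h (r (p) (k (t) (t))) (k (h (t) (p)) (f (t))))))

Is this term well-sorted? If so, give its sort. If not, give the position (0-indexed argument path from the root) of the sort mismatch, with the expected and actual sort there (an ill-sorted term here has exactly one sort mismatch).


well-sorted; sort = B

        (p) : A
          (p) : A
          (p) : A
        (r (p) (p)) : B
      (w (p) (r (p) (p))) : B
          (p) : A
          (t) : B
        (w (p) (t)) : B
          (t) : B
          (p) : A
        (u (t) (p)) : A
      (u (w (p) (t)) (u (t) (p))) : A
    (u (w (p) (r (p) (p))) (u (w (p) (t)) (u (t) (p)))) : A
        (p) : A
          (t) : B
          (t) : B
        (k (t) (t)) : A
      (r (p) (k (t) (t))) : B
          (t) : B
          (p) : A
        (h (t) (p)) : B
          (t) : B
        (f (t)) : B
      (k (h (t) (p)) (f (t))) : A
    (h (r (p) (k (t) (t))) (k (h (t) (p)) (f (t)))) : B
  (w (u (w (p) (r (p) (p))) (u (w (p) (t)) (u (t) (p)))) (h (r (p) (k (t) (t))) (k (h (t) (p)) (f (t))))) : B
(f (w (u (w (p) (r (p) (p))) (u (w (p) (t)) (u (t) (p)))) (h (r (p) (k (t) (t))) (k (h (t) (p)) (f (t)))))) : B


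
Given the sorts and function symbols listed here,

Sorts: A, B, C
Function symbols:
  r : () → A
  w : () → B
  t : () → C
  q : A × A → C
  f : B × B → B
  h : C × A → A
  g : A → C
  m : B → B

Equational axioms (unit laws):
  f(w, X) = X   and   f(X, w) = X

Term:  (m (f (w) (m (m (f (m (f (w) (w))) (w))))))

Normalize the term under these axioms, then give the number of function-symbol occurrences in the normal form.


1. (m (f (w) (m (m (f (m (f (w) (w))) (w))))))  →  (m (m (m (f (m (f (w) (w))) (w)))))
2. (m (m (m (f (m (f (w) (w))) (w)))))  →  (m (m (m (m (f (w) (w))))))
3. (m (m (m (m (f (w) (w))))))  →  (m (m (m (m (w)))))
normal form: (m (m (m (m (w)))))

size = 5


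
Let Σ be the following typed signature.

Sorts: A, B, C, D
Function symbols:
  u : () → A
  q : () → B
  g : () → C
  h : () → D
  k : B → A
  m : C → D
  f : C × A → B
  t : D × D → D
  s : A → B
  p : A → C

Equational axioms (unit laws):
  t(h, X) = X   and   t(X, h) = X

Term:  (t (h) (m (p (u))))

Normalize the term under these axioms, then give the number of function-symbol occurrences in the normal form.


1. (t (h) (m (p (u))))  →  (m (p (u)))
normal form: (m (p (u)))

size = 3
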